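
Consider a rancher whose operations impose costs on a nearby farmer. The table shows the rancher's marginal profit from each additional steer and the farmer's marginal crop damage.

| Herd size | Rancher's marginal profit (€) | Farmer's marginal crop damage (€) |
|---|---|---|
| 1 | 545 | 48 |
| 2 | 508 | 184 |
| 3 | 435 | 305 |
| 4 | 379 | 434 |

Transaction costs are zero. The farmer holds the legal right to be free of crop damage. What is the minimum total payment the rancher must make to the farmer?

Efficient level: marginal profit ≥ marginal crop damage through level 3, so k* = 3.
With the farmer holding the right, the rancher must at least compensate total damage at k*: 48 + 184 + 305 = 537.

€537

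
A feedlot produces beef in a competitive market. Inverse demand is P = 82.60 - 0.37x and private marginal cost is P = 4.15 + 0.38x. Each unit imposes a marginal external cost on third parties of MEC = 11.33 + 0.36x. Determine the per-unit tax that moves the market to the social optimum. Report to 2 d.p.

Social marginal cost = private MC + MEC = 15.48 + 0.74x.
Set SMC = demand: 15.48 + 0.74x = 82.60 - 0.37x → x* = 60.4685.
The Pigouvian tax equals MEC at x*: 11.33 + 0.36×60.4685 = 33.0987.

tax = 33.10 per unit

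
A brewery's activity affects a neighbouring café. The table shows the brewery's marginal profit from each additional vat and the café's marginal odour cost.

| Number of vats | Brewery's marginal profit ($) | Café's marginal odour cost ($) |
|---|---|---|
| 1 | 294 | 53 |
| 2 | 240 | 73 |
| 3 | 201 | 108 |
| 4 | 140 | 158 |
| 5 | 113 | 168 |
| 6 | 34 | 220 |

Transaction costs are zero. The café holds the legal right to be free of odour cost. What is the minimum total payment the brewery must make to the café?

$234

Efficient level: marginal profit ≥ marginal odour cost through level 3, so k* = 3.
With the café holding the right, the brewery must at least compensate total damage at k*: 53 + 73 + 108 = 234.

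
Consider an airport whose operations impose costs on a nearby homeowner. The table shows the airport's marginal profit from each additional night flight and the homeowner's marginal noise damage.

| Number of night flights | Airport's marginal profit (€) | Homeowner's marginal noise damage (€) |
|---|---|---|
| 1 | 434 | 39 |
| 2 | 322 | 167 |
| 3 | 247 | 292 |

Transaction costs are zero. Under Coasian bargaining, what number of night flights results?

2

Bargaining reaches the level where marginal profit last exceeds marginal noise damage.
That holds through level 2 (322 ≥ 167) but not at 3 (247 < 292).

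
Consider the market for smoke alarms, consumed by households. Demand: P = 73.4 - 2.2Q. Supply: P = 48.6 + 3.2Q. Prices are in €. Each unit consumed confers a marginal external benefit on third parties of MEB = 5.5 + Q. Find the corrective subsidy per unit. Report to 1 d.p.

Social marginal benefit = demand + MEB = 78.9 - 1.2Q.
Set SMB = MC: 78.9 - 1.2Q = 48.6 + 3.2Q → Q* = 6.8864.
The Pigouvian subsidy equals MEB at Q*: 5.5 + 1.0×6.8864 = 12.3864.

subsidy = €12.4 per unit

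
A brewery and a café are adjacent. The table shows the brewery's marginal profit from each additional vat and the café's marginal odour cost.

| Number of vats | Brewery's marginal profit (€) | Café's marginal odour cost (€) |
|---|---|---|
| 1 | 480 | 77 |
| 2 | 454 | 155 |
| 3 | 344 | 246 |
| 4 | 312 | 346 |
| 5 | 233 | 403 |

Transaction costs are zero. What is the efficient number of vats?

Bargaining reaches the level where marginal profit last exceeds marginal odour cost.
That holds through level 3 (344 ≥ 246) but not at 4 (312 < 346).

3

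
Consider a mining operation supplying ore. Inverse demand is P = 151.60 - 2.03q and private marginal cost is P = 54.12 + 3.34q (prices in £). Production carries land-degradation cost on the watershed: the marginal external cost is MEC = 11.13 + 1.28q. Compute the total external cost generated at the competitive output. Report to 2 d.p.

Market equilibrium (private): 54.12 + 3.34q = 151.60 - 2.03q → q_m = 18.1527.
Total external cost = ∫₀^{q_m} (11.13 + 1.28q) dq = 11.13×18.1527 + ½×1.28×18.1527² = 412.9327.

£412.93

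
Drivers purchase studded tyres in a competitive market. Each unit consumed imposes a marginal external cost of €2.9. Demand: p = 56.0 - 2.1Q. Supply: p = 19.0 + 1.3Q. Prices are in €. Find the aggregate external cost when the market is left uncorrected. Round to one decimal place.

Market equilibrium (private): 19.0 + 1.3Q = 56.0 - 2.1Q → Q_m = 10.8824.
Total external cost = MEC × Q_m = 2.9 × 10.8824 = 31.5590.

€31.6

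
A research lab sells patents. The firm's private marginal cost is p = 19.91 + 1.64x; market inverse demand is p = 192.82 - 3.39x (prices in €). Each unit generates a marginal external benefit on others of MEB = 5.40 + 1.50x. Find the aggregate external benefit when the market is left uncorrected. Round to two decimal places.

Market equilibrium (private): 19.91 + 1.64x = 192.82 - 3.39x → x_m = 34.3757.
Total external benefit = ∫₀^{x_m} (5.40 + 1.50x) dx = 5.40×34.3757 + ½×1.50×34.3757² = 1071.8953.

€1071.90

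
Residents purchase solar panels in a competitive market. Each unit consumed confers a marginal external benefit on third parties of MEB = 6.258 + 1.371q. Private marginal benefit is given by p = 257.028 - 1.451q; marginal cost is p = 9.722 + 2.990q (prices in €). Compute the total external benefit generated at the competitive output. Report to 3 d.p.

Market equilibrium (private): 9.722 + 2.990q = 257.028 - 1.451q → q_m = 55.6870.
Total external benefit = ∫₀^{q_m} (6.258 + 1.371q) dq = 6.258×55.6870 + ½×1.371×55.6870² = 2474.2535.

€2474.254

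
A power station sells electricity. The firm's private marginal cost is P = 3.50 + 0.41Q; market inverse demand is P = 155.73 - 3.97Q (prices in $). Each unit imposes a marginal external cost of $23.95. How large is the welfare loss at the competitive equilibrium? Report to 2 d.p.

Market equilibrium (private): 3.50 + 0.41Q = 155.73 - 3.97Q → Q_m = 34.7557.
Social marginal cost = private MC + MEC = 27.45 + 0.41Q.
Set SMC = demand: 27.45 + 0.41Q = 155.73 - 3.97Q → Q* = 29.2877.
Height of the DWL triangle at Q_m is SMC(Q_m) − demand(Q_m) = MEC(Q_m) = 23.9500.
DWL = ½ × 5.4680 × 23.9500 = 65.4793.

DWL = $65.48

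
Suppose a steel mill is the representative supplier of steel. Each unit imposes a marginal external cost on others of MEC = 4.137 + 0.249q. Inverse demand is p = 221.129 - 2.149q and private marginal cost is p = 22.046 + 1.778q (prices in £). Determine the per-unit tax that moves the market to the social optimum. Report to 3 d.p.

Social marginal cost = private MC + MEC = 26.183 + 2.027q.
Set SMC = demand: 26.183 + 2.027q = 221.129 - 2.149q → q* = 46.6825.
The Pigouvian tax equals MEC at q*: 4.137 + 0.249×46.6825 = 15.7609.

tax = £15.761 per unit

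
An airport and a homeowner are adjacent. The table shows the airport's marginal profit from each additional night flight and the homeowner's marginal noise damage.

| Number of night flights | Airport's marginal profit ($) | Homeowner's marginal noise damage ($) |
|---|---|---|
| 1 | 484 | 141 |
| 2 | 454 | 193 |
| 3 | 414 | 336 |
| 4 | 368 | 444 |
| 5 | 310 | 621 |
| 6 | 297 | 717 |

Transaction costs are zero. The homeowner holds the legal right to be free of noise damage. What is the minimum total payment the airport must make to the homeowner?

$670

Efficient level: marginal profit ≥ marginal noise damage through level 3, so k* = 3.
With the homeowner holding the right, the airport must at least compensate total damage at k*: 141 + 193 + 336 = 670.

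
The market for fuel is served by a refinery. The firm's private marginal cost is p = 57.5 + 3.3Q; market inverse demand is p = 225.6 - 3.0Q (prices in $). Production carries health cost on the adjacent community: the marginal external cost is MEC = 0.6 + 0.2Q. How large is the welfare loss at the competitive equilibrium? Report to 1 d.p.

Market equilibrium (private): 57.5 + 3.3Q = 225.6 - 3.0Q → Q_m = 26.6825.
Social marginal cost = private MC + MEC = 58.1 + 3.5Q.
Set SMC = demand: 58.1 + 3.5Q = 225.6 - 3.0Q → Q* = 25.7692.
The loss is the area between SMC and demand from Q* to Q_m; with linear curves that's a triangle of height MEC(Q_m).
DWL = ½ × 0.9133 × 5.9365 = 2.7109.

DWL = $2.7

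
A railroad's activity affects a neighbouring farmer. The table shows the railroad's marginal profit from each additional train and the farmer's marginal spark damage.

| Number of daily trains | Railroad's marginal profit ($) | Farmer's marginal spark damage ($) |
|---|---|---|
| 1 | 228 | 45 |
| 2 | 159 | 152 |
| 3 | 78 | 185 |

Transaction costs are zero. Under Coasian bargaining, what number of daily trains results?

Bargaining reaches the level where marginal profit last exceeds marginal spark damage.
That holds through level 2 (159 ≥ 152) but not at 3 (78 < 185).

2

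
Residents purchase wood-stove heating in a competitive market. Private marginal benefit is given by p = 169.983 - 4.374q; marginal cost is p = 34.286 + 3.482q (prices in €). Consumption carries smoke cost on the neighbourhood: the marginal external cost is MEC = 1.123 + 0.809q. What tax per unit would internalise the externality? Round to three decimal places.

tax = €13.687 per unit

Social marginal benefit = demand − MEC = 168.860 - 5.183q.
Set SMB = MC: 168.860 - 5.183q = 34.286 + 3.482q → q* = 15.5308.
The Pigouvian tax equals MEC at q*: 1.123 + 0.809×15.5308 = 13.6874.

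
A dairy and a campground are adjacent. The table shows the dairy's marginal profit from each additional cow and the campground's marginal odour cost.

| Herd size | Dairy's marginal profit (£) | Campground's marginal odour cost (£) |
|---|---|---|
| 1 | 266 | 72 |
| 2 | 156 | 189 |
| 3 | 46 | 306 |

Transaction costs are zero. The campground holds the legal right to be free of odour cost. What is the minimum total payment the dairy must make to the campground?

Efficient level: marginal profit ≥ marginal odour cost through level 1, so k* = 1.
With the campground holding the right, the dairy must at least compensate total damage at k*: 72 = 72.

£72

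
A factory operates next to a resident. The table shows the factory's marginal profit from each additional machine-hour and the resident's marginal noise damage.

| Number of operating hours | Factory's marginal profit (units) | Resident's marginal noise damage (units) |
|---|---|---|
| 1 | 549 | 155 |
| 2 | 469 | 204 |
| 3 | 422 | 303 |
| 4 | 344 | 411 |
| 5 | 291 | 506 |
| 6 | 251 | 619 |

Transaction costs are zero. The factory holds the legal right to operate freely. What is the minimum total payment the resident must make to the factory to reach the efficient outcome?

886

Left alone the factory would choose level 6 (marginal profit stays positive).
Efficient level: k* = 3 (marginal profit ≥ marginal noise damage through 3).
The resident must at least cover the factory's forgone profit from cutting 6→3: 344 + 291 + 251 = 886.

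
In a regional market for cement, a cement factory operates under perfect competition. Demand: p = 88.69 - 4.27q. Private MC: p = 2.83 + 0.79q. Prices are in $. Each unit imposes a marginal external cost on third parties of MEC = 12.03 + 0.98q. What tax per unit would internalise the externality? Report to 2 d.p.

tax = $24.01 per unit

Social marginal cost = private MC + MEC = 14.86 + 1.77q.
Set SMC = demand: 14.86 + 1.77q = 88.69 - 4.27q → q* = 12.2235.
The Pigouvian tax equals MEC at q*: 12.03 + 0.98×12.2235 = 24.0090.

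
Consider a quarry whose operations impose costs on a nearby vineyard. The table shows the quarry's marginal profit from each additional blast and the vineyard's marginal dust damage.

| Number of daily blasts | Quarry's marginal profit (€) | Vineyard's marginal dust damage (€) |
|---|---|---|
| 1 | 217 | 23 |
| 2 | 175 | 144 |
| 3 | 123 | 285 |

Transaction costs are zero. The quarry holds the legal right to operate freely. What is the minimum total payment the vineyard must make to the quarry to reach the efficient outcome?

€123

Left alone the quarry would choose level 3 (marginal profit stays positive).
Efficient level: k* = 2 (marginal profit ≥ marginal dust damage through 2).
The vineyard must at least cover the quarry's forgone profit from cutting 3→2: 123 = 123.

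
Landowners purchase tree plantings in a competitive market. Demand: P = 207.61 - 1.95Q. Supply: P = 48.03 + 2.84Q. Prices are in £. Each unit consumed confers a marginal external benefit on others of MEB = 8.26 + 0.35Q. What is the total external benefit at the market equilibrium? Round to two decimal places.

Market equilibrium (private): 48.03 + 2.84Q = 207.61 - 1.95Q → Q_m = 33.3152.
Total external benefit = ∫₀^{Q_m} (8.26 + 0.35Q) dQ = 8.26×33.3152 + ½×0.35×33.3152² = 469.4165.

£469.42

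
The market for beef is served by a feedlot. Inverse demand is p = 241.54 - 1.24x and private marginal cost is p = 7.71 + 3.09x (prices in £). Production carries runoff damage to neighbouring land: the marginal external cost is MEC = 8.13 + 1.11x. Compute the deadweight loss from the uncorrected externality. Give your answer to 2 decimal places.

Market equilibrium (private): 7.71 + 3.09x = 241.54 - 1.24x → x_m = 54.0023.
Social marginal cost = private MC + MEC = 15.84 + 4.20x.
Set SMC = demand: 15.84 + 4.20x = 241.54 - 1.24x → x* = 41.4890.
The loss is the area between SMC and demand from x* to x_m; with linear curves that's a triangle of height MEC(x_m).
DWL = ½ × 12.5133 × 68.0726 = 425.9064.

DWL = £425.91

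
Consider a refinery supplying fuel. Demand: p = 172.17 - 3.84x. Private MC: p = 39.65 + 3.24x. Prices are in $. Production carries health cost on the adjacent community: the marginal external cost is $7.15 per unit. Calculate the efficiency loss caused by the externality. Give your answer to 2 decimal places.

Market equilibrium (private): 39.65 + 3.24x = 172.17 - 3.84x → x_m = 18.7175.
Social marginal cost = private MC + MEC = 46.80 + 3.24x.
Set SMC = demand: 46.80 + 3.24x = 172.17 - 3.84x → x* = 17.7076.
Between x* and x_m the wedge SMC − demand runs linearly from 0 to MEC(x_m), so the loss is a triangle.
DWL = ½ × 1.0099 × 7.1500 = 3.6104.

DWL = $3.61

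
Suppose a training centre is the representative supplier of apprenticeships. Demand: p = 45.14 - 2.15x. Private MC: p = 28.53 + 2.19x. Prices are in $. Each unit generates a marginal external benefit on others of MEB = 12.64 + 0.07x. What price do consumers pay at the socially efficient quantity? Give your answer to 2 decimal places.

Social marginal cost = private MC − MEB = 15.89 + 2.12x.
Set SMC = demand: 15.89 + 2.12x = 45.14 - 2.15x → x* = 6.8501.
Consumer price on the demand curve at x*: 45.14 − 2.15×6.8501 = 30.4123.

P = $30.41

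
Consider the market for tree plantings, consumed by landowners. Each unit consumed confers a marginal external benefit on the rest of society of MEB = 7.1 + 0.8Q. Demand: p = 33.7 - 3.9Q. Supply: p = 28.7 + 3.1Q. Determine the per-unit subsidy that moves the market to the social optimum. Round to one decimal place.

subsidy = 8.7 per unit

Social marginal benefit = demand + MEB = 40.8 - 3.1Q.
Set SMB = MC: 40.8 - 3.1Q = 28.7 + 3.1Q → Q* = 1.9516.
The Pigouvian subsidy equals MEB at Q*: 7.1 + 0.8×1.9516 = 8.6613.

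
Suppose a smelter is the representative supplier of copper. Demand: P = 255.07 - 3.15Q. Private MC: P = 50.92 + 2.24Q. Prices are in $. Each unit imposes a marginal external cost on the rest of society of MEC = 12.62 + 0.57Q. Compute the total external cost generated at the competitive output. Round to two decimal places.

Market equilibrium (private): 50.92 + 2.24Q = 255.07 - 3.15Q → Q_m = 37.8757.
Total external cost = ∫₀^{Q_m} (12.62 + 0.57Q) dQ = 12.62×37.8757 + ½×0.57×37.8757² = 886.8434.

$886.84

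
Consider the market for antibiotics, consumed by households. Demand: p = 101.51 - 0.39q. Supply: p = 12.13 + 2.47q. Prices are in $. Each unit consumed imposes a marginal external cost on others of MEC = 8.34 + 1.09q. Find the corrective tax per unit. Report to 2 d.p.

tax = $30.70 per unit

Social marginal benefit = demand − MEC = 93.17 - 1.48q.
Set SMB = MC: 93.17 - 1.48q = 12.13 + 2.47q → q* = 20.5165.
The Pigouvian tax equals MEC at q*: 8.34 + 1.09×20.5165 = 30.7030.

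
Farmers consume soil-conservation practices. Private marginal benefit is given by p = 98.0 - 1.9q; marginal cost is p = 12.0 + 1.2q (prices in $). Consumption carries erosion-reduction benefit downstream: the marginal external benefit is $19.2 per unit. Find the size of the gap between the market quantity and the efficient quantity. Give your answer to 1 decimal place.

6.2 units

Market equilibrium (private): 12.0 + 1.2q = 98.0 - 1.9q → q_m = 27.7419.
Social marginal benefit = demand + MEB = 117.2 - 1.9q.
Set SMB = MC: 117.2 - 1.9q = 12.0 + 1.2q → q* = 33.9355.
Gap = |27.7419 − 33.9355| = 6.1936.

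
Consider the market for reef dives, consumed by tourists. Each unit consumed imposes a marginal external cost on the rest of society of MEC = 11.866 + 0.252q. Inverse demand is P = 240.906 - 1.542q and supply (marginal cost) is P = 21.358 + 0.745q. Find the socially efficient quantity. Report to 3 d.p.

q* = 81.797

Social marginal benefit = demand − MEC = 229.040 - 1.794q.
Set SMB = MC: 229.040 - 1.794q = 21.358 + 0.745q → q* = 81.7968.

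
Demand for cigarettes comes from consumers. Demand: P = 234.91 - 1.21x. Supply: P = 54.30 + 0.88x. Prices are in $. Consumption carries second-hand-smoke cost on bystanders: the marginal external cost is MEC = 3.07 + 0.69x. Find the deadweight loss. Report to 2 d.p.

Market equilibrium (private): 54.30 + 0.88x = 234.91 - 1.21x → x_m = 86.4163.
Social marginal benefit = demand − MEC = 231.84 - 1.90x.
Set SMB = MC: 231.84 - 1.90x = 54.30 + 0.88x → x* = 63.8633.
Height of the DWL triangle at x_m is MC(x_m) − SMB(x_m) = MEC(x_m) = 62.6972.
DWL = ½ × 22.5530 × 62.6972 = 707.0050.

DWL = $707.00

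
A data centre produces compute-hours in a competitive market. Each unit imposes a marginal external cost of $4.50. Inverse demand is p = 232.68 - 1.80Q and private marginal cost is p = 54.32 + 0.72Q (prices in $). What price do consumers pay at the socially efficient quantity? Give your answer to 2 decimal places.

Social marginal cost = private MC + MEC = 58.82 + 0.72Q.
Set SMC = demand: 58.82 + 0.72Q = 232.68 - 1.80Q → Q* = 68.9921.
Consumer price on the demand curve at Q*: 232.68 − 1.80×68.9921 = 108.4942.

P = $108.49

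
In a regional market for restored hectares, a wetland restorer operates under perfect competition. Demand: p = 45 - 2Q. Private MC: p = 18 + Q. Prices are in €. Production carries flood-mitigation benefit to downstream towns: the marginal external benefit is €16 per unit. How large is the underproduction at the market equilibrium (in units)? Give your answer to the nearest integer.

Market equilibrium (private): 18 + Q = 45 - 2Q → Q_m = 9.0000.
Social marginal cost = private MC − MEB = 2 + Q.
Set SMC = demand: 2 + Q = 45 - 2Q → Q* = 14.3333.
Gap = |9.0000 − 14.3333| = 5.3333.

5 units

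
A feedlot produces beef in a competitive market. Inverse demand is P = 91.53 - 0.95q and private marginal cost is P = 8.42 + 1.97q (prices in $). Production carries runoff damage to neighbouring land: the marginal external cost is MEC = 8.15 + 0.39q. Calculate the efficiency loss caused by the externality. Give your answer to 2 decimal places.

Market equilibrium (private): 8.42 + 1.97q = 91.53 - 0.95q → q_m = 28.4623.
Social marginal cost = private MC + MEC = 16.57 + 2.36q.
Set SMC = demand: 16.57 + 2.36q = 91.53 - 0.95q → q* = 22.6465.
The welfare-loss triangle has base |q_m − q*| and height MEC(q_m) (the vertical gap between SMC and demand is zero at q* and MEC at q_m).
DWL = ½ × 5.8158 × 19.2503 = 55.9779.

DWL = $55.98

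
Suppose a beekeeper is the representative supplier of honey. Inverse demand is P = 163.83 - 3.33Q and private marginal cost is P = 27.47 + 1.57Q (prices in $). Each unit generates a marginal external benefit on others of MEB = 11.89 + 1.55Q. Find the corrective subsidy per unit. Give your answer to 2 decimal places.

Social marginal cost = private MC − MEB = 15.58 + 0.02Q.
Set SMC = demand: 15.58 + 0.02Q = 163.83 - 3.33Q → Q* = 44.2537.
The Pigouvian subsidy equals MEB at Q*: 11.89 + 1.55×44.2537 = 80.4832.

subsidy = $80.48 per unit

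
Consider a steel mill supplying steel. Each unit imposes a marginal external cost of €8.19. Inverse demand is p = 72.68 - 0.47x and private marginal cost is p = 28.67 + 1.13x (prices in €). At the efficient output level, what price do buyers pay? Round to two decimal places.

P = €62.16

Social marginal cost = private MC + MEC = 36.86 + 1.13x.
Set SMC = demand: 36.86 + 1.13x = 72.68 - 0.47x → x* = 22.3875.
Consumer price on the demand curve at x*: 72.68 − 0.47×22.3875 = 62.1579.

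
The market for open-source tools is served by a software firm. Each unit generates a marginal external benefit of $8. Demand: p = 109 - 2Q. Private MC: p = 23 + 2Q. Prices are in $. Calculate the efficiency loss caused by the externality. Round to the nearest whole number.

Market equilibrium (private): 23 + 2Q = 109 - 2Q → Q_m = 21.5000.
Social marginal cost = private MC − MEB = 15 + 2Q.
Set SMC = demand: 15 + 2Q = 109 - 2Q → Q* = 23.5000.
The loss is the area between SMC and demand from Q* to Q_m; with linear curves that's a triangle of height MEB(Q_m).
DWL = ½ × 2.0000 × 8.0000 = 8.0000.

DWL = $8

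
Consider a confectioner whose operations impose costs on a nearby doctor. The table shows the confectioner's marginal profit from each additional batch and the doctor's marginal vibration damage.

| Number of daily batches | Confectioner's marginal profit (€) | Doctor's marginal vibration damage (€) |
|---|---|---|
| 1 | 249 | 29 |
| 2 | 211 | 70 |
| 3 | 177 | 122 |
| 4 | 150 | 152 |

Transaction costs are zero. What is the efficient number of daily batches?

Bargaining reaches the level where marginal profit last exceeds marginal vibration damage.
That holds through level 3 (177 ≥ 122) but not at 4 (150 < 152).

3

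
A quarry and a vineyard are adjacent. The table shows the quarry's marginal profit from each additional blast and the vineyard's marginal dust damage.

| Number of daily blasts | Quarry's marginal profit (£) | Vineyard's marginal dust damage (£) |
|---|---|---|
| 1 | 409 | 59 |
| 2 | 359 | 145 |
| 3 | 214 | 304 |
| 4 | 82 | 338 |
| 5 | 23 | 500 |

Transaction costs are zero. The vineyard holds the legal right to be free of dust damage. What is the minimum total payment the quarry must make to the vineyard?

£204

Efficient level: marginal profit ≥ marginal dust damage through level 2, so k* = 2.
With the vineyard holding the right, the quarry must at least compensate total damage at k*: 59 + 145 = 204.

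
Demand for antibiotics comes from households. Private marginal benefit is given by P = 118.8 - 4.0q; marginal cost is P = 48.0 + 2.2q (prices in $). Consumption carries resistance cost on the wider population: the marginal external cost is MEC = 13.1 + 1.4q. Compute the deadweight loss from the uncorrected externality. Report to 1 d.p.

Market equilibrium (private): 48.0 + 2.2q = 118.8 - 4.0q → q_m = 11.4194.
Social marginal benefit = demand − MEC = 105.7 - 5.4q.
Set SMB = MC: 105.7 - 5.4q = 48.0 + 2.2q → q* = 7.5921.
Between q* and q_m the wedge MC − SMB runs linearly from 0 to MEC(q_m), so the loss is a triangle.
DWL = ½ × 3.8273 × 29.0871 = 55.6625.

DWL = $55.7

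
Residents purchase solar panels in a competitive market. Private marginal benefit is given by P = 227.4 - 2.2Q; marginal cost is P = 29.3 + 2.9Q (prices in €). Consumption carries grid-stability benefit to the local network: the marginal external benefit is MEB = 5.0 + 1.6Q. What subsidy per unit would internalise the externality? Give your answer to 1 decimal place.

Social marginal benefit = demand + MEB = 232.4 - 0.6Q.
Set SMB = MC: 232.4 - 0.6Q = 29.3 + 2.9Q → Q* = 58.0286.
The Pigouvian subsidy equals MEB at Q*: 5.0 + 1.6×58.0286 = 97.8458.

subsidy = €97.8 per unit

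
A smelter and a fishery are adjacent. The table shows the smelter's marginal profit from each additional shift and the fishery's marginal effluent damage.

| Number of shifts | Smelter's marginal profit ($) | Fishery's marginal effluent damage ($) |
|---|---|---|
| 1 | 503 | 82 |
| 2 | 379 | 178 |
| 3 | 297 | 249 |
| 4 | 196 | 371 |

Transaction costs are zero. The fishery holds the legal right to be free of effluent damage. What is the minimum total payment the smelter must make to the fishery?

Efficient level: marginal profit ≥ marginal effluent damage through level 3, so k* = 3.
With the fishery holding the right, the smelter must at least compensate total damage at k*: 82 + 178 + 249 = 509.

$509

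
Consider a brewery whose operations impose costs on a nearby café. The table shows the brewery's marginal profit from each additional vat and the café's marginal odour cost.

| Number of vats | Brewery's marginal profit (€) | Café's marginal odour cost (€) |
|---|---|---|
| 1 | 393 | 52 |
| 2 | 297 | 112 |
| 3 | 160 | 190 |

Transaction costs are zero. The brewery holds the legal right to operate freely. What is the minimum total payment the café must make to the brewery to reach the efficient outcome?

Left alone the brewery would choose level 3 (marginal profit stays positive).
Efficient level: k* = 2 (marginal profit ≥ marginal odour cost through 2).
The café must at least cover the brewery's forgone profit from cutting 3→2: 160 = 160.

€160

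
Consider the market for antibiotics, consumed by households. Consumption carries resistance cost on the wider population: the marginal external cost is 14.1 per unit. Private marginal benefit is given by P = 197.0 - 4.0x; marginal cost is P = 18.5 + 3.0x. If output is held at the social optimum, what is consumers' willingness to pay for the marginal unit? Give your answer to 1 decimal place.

P = 103.1

Social marginal benefit = demand − MEC = 182.9 - 4.0x.
Set SMB = MC: 182.9 - 4.0x = 18.5 + 3.0x → x* = 23.4857.
Consumer price on the demand curve at x*: 197.0 − 4.0×23.4857 = 103.0572.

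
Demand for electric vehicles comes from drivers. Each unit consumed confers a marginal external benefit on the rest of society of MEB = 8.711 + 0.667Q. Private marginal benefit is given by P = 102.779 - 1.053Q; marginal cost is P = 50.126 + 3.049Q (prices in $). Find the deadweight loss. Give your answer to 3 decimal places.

DWL = $43.427

Market equilibrium (private): 50.126 + 3.049Q = 102.779 - 1.053Q → Q_m = 12.8359.
Social marginal benefit = demand + MEB = 111.490 - 0.386Q.
Set SMB = MC: 111.490 - 0.386Q = 50.126 + 3.049Q → Q* = 17.8643.
Height of the DWL triangle at Q_m is SMB(Q_m) − MC(Q_m) = MEB(Q_m) = 17.2726.
DWL = ½ × 5.0284 × 17.2726 = 43.4268.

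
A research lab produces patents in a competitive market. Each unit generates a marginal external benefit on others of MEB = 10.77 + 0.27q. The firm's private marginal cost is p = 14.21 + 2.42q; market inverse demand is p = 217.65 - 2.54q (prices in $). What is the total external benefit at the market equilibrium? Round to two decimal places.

$668.86

Market equilibrium (private): 14.21 + 2.42q = 217.65 - 2.54q → q_m = 41.0161.
Total external benefit = ∫₀^{q_m} (10.77 + 0.27q) dq = 10.77×41.0161 + ½×0.27×41.0161² = 668.8567.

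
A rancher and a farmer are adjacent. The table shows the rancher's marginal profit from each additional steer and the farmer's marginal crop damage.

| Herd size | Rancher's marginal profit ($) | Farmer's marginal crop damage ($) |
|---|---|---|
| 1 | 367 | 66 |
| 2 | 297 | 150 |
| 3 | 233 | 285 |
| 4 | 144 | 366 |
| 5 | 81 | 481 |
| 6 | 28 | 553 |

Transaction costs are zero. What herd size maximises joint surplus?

2

Bargaining reaches the level where marginal profit last exceeds marginal crop damage.
That holds through level 2 (297 ≥ 150) but not at 3 (233 < 285).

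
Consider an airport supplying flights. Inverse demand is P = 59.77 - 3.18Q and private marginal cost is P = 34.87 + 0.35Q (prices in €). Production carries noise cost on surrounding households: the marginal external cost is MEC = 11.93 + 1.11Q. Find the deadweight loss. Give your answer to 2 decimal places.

Market equilibrium (private): 34.87 + 0.35Q = 59.77 - 3.18Q → Q_m = 7.0538.
Social marginal cost = private MC + MEC = 46.80 + 1.46Q.
Set SMC = demand: 46.80 + 1.46Q = 59.77 - 3.18Q → Q* = 2.7953.
The loss is the area between SMC and demand from Q* to Q_m; with linear curves that's a triangle of height MEC(Q_m).
DWL = ½ × 4.2585 × 19.7597 = 42.0733.

DWL = €42.07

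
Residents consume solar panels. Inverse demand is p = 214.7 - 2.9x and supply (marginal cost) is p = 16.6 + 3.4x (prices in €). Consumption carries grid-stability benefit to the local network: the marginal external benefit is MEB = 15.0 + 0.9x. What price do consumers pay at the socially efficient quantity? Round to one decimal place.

Social marginal benefit = demand + MEB = 229.7 - 2.0x.
Set SMB = MC: 229.7 - 2.0x = 16.6 + 3.4x → x* = 39.4630.
Consumer price on the demand curve at x*: 214.7 − 2.9×39.4630 = 100.2573.

P = €100.3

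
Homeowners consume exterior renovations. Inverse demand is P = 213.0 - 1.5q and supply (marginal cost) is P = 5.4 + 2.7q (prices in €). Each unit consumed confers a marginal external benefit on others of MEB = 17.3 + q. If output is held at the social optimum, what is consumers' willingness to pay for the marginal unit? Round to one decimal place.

Social marginal benefit = demand + MEB = 230.3 - 0.5q.
Set SMB = MC: 230.3 - 0.5q = 5.4 + 2.7q → q* = 70.2813.
Consumer price on the demand curve at q*: 213.0 − 1.5×70.2813 = 107.5781.

P = €107.6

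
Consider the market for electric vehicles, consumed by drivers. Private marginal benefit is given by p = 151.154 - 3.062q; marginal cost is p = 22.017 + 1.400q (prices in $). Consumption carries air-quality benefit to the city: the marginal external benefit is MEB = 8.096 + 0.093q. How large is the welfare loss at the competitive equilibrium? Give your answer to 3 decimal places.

Market equilibrium (private): 22.017 + 1.400q = 151.154 - 3.062q → q_m = 28.9415.
Social marginal benefit = demand + MEB = 159.250 - 2.969q.
Set SMB = MC: 159.250 - 2.969q = 22.017 + 1.400q → q* = 31.4106.
The welfare-loss triangle has base |q_m − q*| and height MEB(q_m) (the vertical gap between SMB and MC is zero at q* and MEB at q_m).
DWL = ½ × 2.4691 × 10.7876 = 13.3178.

DWL = $13.318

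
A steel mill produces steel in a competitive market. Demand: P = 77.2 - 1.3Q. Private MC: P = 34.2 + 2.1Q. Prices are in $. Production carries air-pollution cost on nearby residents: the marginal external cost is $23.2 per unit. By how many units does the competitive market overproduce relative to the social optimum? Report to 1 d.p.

6.8 units

Market equilibrium (private): 34.2 + 2.1Q = 77.2 - 1.3Q → Q_m = 12.6471.
Social marginal cost = private MC + MEC = 57.4 + 2.1Q.
Set SMC = demand: 57.4 + 2.1Q = 77.2 - 1.3Q → Q* = 5.8235.
Gap = |12.6471 − 5.8235| = 6.8236.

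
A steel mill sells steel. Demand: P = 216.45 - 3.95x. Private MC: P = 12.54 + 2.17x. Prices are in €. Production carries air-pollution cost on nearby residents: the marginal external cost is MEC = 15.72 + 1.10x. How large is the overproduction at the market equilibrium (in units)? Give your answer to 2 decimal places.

Market equilibrium (private): 12.54 + 2.17x = 216.45 - 3.95x → x_m = 33.3186.
Social marginal cost = private MC + MEC = 28.26 + 3.27x.
Set SMC = demand: 28.26 + 3.27x = 216.45 - 3.95x → x* = 26.0651.
Gap = |33.3186 − 26.0651| = 7.2535.

7.25 units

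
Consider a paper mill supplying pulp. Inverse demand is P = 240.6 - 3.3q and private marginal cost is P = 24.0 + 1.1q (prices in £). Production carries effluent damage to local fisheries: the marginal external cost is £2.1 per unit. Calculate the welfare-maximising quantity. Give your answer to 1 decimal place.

Social marginal cost = private MC + MEC = 26.1 + 1.1q.
Set SMC = demand: 26.1 + 1.1q = 240.6 - 3.3q → q* = 48.7500.

q* = 48.8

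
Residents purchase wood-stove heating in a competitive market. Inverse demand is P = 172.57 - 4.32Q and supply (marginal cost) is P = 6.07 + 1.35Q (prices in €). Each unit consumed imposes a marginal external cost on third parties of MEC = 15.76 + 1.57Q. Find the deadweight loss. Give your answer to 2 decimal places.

DWL = €264.30

Market equilibrium (private): 6.07 + 1.35Q = 172.57 - 4.32Q → Q_m = 29.3651.
Social marginal benefit = demand − MEC = 156.81 - 5.89Q.
Set SMB = MC: 156.81 - 5.89Q = 6.07 + 1.35Q → Q* = 20.8204.
Height of the DWL triangle at Q_m is MC(Q_m) − SMB(Q_m) = MEC(Q_m) = 61.8632.
DWL = ½ × 8.5447 × 61.8632 = 264.3012.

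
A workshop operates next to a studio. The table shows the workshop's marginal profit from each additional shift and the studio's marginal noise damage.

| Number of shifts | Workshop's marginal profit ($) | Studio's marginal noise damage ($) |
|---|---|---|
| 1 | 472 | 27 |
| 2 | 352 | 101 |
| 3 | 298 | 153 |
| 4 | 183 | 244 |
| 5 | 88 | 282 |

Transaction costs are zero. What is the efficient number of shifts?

3

Bargaining reaches the level where marginal profit last exceeds marginal noise damage.
That holds through level 3 (298 ≥ 153) but not at 4 (183 < 244).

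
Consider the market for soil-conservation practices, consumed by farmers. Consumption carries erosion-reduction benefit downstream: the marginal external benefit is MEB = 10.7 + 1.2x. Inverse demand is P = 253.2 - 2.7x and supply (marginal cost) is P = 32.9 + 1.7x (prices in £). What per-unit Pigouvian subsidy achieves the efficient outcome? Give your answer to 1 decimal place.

subsidy = £97.3 per unit

Social marginal benefit = demand + MEB = 263.9 - 1.5x.
Set SMB = MC: 263.9 - 1.5x = 32.9 + 1.7x → x* = 72.1875.
The Pigouvian subsidy equals MEB at x*: 10.7 + 1.2×72.1875 = 97.3250.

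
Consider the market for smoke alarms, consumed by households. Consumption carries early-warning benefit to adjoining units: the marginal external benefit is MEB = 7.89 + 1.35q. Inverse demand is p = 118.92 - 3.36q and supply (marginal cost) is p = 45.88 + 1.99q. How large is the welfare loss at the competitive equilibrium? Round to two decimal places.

Market equilibrium (private): 45.88 + 1.99q = 118.92 - 3.36q → q_m = 13.6523.
Social marginal benefit = demand + MEB = 126.81 - 2.01q.
Set SMB = MC: 126.81 - 2.01q = 45.88 + 1.99q → q* = 20.2325.
The loss is the area between SMB and MC from q* to q_m; with linear curves that's a triangle of height MEB(q_m).
DWL = ½ × 6.5802 × 26.3207 = 86.5977.

DWL = 86.60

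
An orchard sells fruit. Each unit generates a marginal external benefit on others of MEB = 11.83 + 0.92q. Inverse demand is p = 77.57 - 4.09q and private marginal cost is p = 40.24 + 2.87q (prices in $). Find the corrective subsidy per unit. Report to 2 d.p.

Social marginal cost = private MC − MEB = 28.41 + 1.95q.
Set SMC = demand: 28.41 + 1.95q = 77.57 - 4.09q → q* = 8.1391.
The Pigouvian subsidy equals MEB at q*: 11.83 + 0.92×8.1391 = 19.3180.

subsidy = $19.32 per unit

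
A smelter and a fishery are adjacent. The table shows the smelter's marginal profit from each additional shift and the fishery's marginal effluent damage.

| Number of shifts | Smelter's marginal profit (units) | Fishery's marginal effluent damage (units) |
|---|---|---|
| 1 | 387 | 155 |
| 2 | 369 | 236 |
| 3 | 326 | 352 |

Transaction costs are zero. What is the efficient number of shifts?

2

Bargaining reaches the level where marginal profit last exceeds marginal effluent damage.
That holds through level 2 (369 ≥ 236) but not at 3 (326 < 352).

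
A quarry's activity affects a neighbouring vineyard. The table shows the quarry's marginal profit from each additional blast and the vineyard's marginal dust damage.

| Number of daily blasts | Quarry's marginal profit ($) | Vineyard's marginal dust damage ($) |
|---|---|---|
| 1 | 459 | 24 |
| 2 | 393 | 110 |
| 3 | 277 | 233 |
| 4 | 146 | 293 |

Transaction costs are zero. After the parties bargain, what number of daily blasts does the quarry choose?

3

Bargaining reaches the level where marginal profit last exceeds marginal dust damage.
That holds through level 3 (277 ≥ 233) but not at 4 (146 < 293).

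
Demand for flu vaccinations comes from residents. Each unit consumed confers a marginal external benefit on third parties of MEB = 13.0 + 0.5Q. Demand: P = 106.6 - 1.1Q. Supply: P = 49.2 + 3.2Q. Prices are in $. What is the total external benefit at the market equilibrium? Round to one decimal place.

$218.1

Market equilibrium (private): 49.2 + 3.2Q = 106.6 - 1.1Q → Q_m = 13.3488.
Total external benefit = ∫₀^{Q_m} (13.0 + 0.5Q) dQ = 13.0×13.3488 + ½×0.5×13.3488² = 218.0820.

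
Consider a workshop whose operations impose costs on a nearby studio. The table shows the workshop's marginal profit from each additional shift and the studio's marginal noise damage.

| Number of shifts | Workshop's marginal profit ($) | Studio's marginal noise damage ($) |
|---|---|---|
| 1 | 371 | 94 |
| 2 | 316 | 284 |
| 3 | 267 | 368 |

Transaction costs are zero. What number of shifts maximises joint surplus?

2

Bargaining reaches the level where marginal profit last exceeds marginal noise damage.
That holds through level 2 (316 ≥ 284) but not at 3 (267 < 368).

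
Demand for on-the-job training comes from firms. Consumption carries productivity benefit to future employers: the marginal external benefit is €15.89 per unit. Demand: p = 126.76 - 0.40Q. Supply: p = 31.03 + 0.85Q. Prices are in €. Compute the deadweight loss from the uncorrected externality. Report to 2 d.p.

Market equilibrium (private): 31.03 + 0.85Q = 126.76 - 0.40Q → Q_m = 76.5840.
Social marginal benefit = demand + MEB = 142.65 - 0.40Q.
Set SMB = MC: 142.65 - 0.40Q = 31.03 + 0.85Q → Q* = 89.2960.
Between Q* and Q_m the wedge SMB − MC runs linearly from 0 to MEB(Q_m), so the loss is a triangle.
DWL = ½ × 12.7120 × 15.8900 = 100.9968.

DWL = €101.00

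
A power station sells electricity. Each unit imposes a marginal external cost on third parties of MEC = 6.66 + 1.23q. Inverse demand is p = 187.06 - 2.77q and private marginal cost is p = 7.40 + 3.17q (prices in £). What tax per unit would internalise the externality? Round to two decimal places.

Social marginal cost = private MC + MEC = 14.06 + 4.40q.
Set SMC = demand: 14.06 + 4.40q = 187.06 - 2.77q → q* = 24.1283.
The Pigouvian tax equals MEC at q*: 6.66 + 1.23×24.1283 = 36.3378.

tax = £36.34 per unit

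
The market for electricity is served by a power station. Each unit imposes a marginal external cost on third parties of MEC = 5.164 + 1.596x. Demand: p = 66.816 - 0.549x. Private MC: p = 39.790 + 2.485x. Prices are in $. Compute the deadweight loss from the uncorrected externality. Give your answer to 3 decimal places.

DWL = $40.563

Market equilibrium (private): 39.790 + 2.485x = 66.816 - 0.549x → x_m = 8.9077.
Social marginal cost = private MC + MEC = 44.954 + 4.081x.
Set SMC = demand: 44.954 + 4.081x = 66.816 - 0.549x → x* = 4.7218.
The welfare-loss triangle has base |x_m − x*| and height MEC(x_m) (the vertical gap between SMC and demand is zero at x* and MEC at x_m).
DWL = ½ × 4.1859 × 19.3807 = 40.5628.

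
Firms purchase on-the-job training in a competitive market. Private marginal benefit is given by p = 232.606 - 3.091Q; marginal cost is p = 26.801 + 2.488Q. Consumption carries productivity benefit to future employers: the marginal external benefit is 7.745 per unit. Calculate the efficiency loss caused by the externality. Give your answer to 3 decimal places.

Market equilibrium (private): 26.801 + 2.488Q = 232.606 - 3.091Q → Q_m = 36.8892.
Social marginal benefit = demand + MEB = 240.351 - 3.091Q.
Set SMB = MC: 240.351 - 3.091Q = 26.801 + 2.488Q → Q* = 38.2775.
The welfare-loss triangle has base |Q_m − Q*| and height MEB(Q_m) (the vertical gap between SMB and MC is zero at Q* and MEB at Q_m).
DWL = ½ × 1.3883 × 7.7450 = 5.3762.

DWL = 5.376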